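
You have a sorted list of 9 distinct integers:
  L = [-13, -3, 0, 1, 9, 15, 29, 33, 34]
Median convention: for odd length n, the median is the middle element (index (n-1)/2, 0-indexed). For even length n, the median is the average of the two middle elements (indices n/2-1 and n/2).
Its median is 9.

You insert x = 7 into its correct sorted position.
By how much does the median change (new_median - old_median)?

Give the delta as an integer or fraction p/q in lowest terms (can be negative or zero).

Answer: -1

Derivation:
Old median = 9
After inserting x = 7: new sorted = [-13, -3, 0, 1, 7, 9, 15, 29, 33, 34]
New median = 8
Delta = 8 - 9 = -1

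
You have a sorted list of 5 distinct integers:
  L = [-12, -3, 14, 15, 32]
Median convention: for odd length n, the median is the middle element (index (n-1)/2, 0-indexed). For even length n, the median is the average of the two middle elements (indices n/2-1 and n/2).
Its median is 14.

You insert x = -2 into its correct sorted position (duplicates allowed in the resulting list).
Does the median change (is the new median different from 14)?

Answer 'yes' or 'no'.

Old median = 14
Insert x = -2
New median = 6
Changed? yes

Answer: yes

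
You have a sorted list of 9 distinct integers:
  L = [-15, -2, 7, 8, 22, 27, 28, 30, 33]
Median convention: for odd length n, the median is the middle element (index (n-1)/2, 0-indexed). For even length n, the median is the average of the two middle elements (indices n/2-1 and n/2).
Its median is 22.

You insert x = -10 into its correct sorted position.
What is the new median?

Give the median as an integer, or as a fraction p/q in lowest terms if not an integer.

Answer: 15

Derivation:
Old list (sorted, length 9): [-15, -2, 7, 8, 22, 27, 28, 30, 33]
Old median = 22
Insert x = -10
Old length odd (9). Middle was index 4 = 22.
New length even (10). New median = avg of two middle elements.
x = -10: 1 elements are < x, 8 elements are > x.
New sorted list: [-15, -10, -2, 7, 8, 22, 27, 28, 30, 33]
New median = 15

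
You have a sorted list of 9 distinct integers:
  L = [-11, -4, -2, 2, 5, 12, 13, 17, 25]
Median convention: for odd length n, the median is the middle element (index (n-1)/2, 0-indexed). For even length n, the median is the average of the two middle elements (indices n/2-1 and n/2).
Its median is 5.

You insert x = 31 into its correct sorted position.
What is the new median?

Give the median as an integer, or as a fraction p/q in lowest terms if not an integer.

Old list (sorted, length 9): [-11, -4, -2, 2, 5, 12, 13, 17, 25]
Old median = 5
Insert x = 31
Old length odd (9). Middle was index 4 = 5.
New length even (10). New median = avg of two middle elements.
x = 31: 9 elements are < x, 0 elements are > x.
New sorted list: [-11, -4, -2, 2, 5, 12, 13, 17, 25, 31]
New median = 17/2

Answer: 17/2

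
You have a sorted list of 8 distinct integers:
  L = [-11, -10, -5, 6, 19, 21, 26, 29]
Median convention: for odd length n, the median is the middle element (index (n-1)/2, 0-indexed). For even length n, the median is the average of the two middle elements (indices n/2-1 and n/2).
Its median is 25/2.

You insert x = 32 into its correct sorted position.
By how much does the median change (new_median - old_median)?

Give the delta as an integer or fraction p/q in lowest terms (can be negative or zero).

Old median = 25/2
After inserting x = 32: new sorted = [-11, -10, -5, 6, 19, 21, 26, 29, 32]
New median = 19
Delta = 19 - 25/2 = 13/2

Answer: 13/2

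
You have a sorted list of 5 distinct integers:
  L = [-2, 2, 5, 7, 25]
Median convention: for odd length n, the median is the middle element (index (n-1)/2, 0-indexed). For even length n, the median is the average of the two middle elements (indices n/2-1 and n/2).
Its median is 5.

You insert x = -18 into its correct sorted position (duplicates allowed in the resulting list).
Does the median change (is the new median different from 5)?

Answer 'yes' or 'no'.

Old median = 5
Insert x = -18
New median = 7/2
Changed? yes

Answer: yes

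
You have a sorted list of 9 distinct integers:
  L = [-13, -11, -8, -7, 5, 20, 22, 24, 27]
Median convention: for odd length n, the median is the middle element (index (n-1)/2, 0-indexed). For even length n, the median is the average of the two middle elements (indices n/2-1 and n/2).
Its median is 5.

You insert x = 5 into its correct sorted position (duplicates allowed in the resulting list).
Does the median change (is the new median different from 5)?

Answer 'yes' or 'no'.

Old median = 5
Insert x = 5
New median = 5
Changed? no

Answer: no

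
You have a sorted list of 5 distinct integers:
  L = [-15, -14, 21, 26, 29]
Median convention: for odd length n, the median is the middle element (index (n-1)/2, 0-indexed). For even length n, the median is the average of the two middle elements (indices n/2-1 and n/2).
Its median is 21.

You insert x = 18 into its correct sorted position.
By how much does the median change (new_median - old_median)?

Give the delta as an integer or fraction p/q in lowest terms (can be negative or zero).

Old median = 21
After inserting x = 18: new sorted = [-15, -14, 18, 21, 26, 29]
New median = 39/2
Delta = 39/2 - 21 = -3/2

Answer: -3/2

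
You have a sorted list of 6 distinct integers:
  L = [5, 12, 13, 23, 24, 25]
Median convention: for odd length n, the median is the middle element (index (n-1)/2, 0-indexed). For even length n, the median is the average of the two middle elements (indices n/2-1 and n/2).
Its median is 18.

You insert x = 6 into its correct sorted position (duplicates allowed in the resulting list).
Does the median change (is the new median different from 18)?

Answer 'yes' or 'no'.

Answer: yes

Derivation:
Old median = 18
Insert x = 6
New median = 13
Changed? yes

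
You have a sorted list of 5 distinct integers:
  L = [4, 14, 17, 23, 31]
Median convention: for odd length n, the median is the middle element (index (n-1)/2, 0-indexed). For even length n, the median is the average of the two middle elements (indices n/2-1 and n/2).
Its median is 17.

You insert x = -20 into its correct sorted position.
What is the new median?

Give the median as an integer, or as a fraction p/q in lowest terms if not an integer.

Answer: 31/2

Derivation:
Old list (sorted, length 5): [4, 14, 17, 23, 31]
Old median = 17
Insert x = -20
Old length odd (5). Middle was index 2 = 17.
New length even (6). New median = avg of two middle elements.
x = -20: 0 elements are < x, 5 elements are > x.
New sorted list: [-20, 4, 14, 17, 23, 31]
New median = 31/2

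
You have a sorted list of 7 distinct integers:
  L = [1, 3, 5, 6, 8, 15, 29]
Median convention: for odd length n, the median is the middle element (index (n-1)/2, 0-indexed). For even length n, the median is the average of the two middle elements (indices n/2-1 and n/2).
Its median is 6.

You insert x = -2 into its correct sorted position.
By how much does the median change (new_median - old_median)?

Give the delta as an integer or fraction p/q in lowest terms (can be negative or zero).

Old median = 6
After inserting x = -2: new sorted = [-2, 1, 3, 5, 6, 8, 15, 29]
New median = 11/2
Delta = 11/2 - 6 = -1/2

Answer: -1/2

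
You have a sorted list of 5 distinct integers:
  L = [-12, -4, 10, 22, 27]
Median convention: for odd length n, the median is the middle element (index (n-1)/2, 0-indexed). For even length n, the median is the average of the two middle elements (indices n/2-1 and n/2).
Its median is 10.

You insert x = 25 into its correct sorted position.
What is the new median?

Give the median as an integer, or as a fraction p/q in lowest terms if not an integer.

Old list (sorted, length 5): [-12, -4, 10, 22, 27]
Old median = 10
Insert x = 25
Old length odd (5). Middle was index 2 = 10.
New length even (6). New median = avg of two middle elements.
x = 25: 4 elements are < x, 1 elements are > x.
New sorted list: [-12, -4, 10, 22, 25, 27]
New median = 16

Answer: 16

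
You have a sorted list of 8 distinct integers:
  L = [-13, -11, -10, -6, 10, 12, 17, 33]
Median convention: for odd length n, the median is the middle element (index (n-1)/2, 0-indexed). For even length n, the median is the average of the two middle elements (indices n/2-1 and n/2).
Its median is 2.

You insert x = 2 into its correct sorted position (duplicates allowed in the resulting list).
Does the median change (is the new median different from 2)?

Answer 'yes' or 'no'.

Answer: no

Derivation:
Old median = 2
Insert x = 2
New median = 2
Changed? no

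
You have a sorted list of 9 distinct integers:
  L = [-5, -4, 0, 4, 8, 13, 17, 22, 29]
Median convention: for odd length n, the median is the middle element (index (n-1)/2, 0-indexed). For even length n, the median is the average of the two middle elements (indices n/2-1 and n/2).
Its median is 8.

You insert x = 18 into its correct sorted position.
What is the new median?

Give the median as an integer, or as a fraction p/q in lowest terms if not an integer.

Answer: 21/2

Derivation:
Old list (sorted, length 9): [-5, -4, 0, 4, 8, 13, 17, 22, 29]
Old median = 8
Insert x = 18
Old length odd (9). Middle was index 4 = 8.
New length even (10). New median = avg of two middle elements.
x = 18: 7 elements are < x, 2 elements are > x.
New sorted list: [-5, -4, 0, 4, 8, 13, 17, 18, 22, 29]
New median = 21/2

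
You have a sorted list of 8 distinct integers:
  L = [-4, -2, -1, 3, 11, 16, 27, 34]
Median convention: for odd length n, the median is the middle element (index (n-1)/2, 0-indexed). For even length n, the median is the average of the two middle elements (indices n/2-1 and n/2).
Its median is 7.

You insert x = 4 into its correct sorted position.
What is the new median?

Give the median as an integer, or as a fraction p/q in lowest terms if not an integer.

Old list (sorted, length 8): [-4, -2, -1, 3, 11, 16, 27, 34]
Old median = 7
Insert x = 4
Old length even (8). Middle pair: indices 3,4 = 3,11.
New length odd (9). New median = single middle element.
x = 4: 4 elements are < x, 4 elements are > x.
New sorted list: [-4, -2, -1, 3, 4, 11, 16, 27, 34]
New median = 4

Answer: 4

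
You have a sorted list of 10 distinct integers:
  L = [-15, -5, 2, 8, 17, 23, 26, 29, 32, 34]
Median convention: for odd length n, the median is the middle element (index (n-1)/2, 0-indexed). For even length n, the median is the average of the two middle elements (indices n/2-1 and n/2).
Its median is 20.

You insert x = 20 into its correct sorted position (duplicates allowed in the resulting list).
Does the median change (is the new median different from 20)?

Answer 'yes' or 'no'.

Old median = 20
Insert x = 20
New median = 20
Changed? no

Answer: no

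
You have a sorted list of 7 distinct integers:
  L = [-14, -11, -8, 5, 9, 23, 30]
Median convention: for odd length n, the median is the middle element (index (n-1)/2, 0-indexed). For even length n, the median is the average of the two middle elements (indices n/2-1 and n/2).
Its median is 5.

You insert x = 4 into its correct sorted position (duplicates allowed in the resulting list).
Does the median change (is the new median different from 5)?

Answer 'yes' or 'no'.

Answer: yes

Derivation:
Old median = 5
Insert x = 4
New median = 9/2
Changed? yes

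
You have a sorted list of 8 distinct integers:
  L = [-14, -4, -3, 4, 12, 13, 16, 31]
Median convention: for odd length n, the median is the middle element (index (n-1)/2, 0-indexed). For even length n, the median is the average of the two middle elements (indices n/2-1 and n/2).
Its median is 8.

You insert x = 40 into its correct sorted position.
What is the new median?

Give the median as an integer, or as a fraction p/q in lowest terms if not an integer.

Old list (sorted, length 8): [-14, -4, -3, 4, 12, 13, 16, 31]
Old median = 8
Insert x = 40
Old length even (8). Middle pair: indices 3,4 = 4,12.
New length odd (9). New median = single middle element.
x = 40: 8 elements are < x, 0 elements are > x.
New sorted list: [-14, -4, -3, 4, 12, 13, 16, 31, 40]
New median = 12

Answer: 12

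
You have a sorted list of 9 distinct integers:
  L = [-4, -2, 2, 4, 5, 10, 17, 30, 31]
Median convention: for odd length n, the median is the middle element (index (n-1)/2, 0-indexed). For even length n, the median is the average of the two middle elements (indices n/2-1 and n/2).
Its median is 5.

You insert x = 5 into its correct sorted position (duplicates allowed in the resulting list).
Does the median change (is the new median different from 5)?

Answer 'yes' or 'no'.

Answer: no

Derivation:
Old median = 5
Insert x = 5
New median = 5
Changed? no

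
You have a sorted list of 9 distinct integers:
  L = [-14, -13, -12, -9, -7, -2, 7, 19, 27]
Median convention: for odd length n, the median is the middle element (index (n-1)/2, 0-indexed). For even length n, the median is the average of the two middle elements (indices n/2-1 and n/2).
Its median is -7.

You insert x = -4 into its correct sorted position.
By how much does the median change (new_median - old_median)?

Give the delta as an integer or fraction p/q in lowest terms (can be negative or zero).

Answer: 3/2

Derivation:
Old median = -7
After inserting x = -4: new sorted = [-14, -13, -12, -9, -7, -4, -2, 7, 19, 27]
New median = -11/2
Delta = -11/2 - -7 = 3/2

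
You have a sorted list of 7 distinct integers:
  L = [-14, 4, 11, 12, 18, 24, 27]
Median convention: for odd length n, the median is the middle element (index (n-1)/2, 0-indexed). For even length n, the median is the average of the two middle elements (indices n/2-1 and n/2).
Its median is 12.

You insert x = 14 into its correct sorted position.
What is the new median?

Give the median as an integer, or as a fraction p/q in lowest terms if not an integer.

Answer: 13

Derivation:
Old list (sorted, length 7): [-14, 4, 11, 12, 18, 24, 27]
Old median = 12
Insert x = 14
Old length odd (7). Middle was index 3 = 12.
New length even (8). New median = avg of two middle elements.
x = 14: 4 elements are < x, 3 elements are > x.
New sorted list: [-14, 4, 11, 12, 14, 18, 24, 27]
New median = 13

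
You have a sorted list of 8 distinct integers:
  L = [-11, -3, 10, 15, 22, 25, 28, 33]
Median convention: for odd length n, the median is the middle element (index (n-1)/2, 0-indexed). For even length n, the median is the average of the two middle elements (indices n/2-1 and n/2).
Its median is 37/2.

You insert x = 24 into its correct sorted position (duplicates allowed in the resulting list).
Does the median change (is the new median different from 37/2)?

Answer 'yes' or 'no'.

Answer: yes

Derivation:
Old median = 37/2
Insert x = 24
New median = 22
Changed? yes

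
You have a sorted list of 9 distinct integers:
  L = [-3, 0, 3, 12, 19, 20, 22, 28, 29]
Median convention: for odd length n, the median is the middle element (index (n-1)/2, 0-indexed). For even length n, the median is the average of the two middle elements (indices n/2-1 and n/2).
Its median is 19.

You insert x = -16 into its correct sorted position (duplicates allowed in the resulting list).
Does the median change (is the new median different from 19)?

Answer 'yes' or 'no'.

Old median = 19
Insert x = -16
New median = 31/2
Changed? yes

Answer: yes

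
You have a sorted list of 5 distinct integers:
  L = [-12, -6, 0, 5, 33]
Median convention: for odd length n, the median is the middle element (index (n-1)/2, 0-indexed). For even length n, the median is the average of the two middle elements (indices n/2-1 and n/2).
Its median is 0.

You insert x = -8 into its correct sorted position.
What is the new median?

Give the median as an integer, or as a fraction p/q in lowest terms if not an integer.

Old list (sorted, length 5): [-12, -6, 0, 5, 33]
Old median = 0
Insert x = -8
Old length odd (5). Middle was index 2 = 0.
New length even (6). New median = avg of two middle elements.
x = -8: 1 elements are < x, 4 elements are > x.
New sorted list: [-12, -8, -6, 0, 5, 33]
New median = -3

Answer: -3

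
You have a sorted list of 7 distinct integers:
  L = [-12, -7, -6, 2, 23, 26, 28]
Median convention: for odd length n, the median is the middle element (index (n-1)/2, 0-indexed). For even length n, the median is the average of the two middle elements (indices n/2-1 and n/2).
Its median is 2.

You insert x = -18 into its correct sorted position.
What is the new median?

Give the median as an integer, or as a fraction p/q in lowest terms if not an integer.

Answer: -2

Derivation:
Old list (sorted, length 7): [-12, -7, -6, 2, 23, 26, 28]
Old median = 2
Insert x = -18
Old length odd (7). Middle was index 3 = 2.
New length even (8). New median = avg of two middle elements.
x = -18: 0 elements are < x, 7 elements are > x.
New sorted list: [-18, -12, -7, -6, 2, 23, 26, 28]
New median = -2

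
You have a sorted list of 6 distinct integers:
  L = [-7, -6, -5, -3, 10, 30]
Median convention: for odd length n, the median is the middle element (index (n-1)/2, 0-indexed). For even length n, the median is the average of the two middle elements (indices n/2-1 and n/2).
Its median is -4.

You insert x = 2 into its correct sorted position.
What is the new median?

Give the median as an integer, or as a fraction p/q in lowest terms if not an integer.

Old list (sorted, length 6): [-7, -6, -5, -3, 10, 30]
Old median = -4
Insert x = 2
Old length even (6). Middle pair: indices 2,3 = -5,-3.
New length odd (7). New median = single middle element.
x = 2: 4 elements are < x, 2 elements are > x.
New sorted list: [-7, -6, -5, -3, 2, 10, 30]
New median = -3

Answer: -3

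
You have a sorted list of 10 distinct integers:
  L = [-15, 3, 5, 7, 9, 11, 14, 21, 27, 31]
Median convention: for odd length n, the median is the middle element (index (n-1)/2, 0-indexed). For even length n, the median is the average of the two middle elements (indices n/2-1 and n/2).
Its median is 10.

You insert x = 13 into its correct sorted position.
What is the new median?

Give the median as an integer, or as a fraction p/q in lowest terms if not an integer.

Old list (sorted, length 10): [-15, 3, 5, 7, 9, 11, 14, 21, 27, 31]
Old median = 10
Insert x = 13
Old length even (10). Middle pair: indices 4,5 = 9,11.
New length odd (11). New median = single middle element.
x = 13: 6 elements are < x, 4 elements are > x.
New sorted list: [-15, 3, 5, 7, 9, 11, 13, 14, 21, 27, 31]
New median = 11

Answer: 11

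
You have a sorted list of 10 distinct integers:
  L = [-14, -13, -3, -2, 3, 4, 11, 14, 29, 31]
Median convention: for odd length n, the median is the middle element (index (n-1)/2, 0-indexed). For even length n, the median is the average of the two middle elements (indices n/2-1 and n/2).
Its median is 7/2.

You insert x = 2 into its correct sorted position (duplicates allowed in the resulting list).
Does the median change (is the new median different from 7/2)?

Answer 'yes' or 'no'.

Old median = 7/2
Insert x = 2
New median = 3
Changed? yes

Answer: yes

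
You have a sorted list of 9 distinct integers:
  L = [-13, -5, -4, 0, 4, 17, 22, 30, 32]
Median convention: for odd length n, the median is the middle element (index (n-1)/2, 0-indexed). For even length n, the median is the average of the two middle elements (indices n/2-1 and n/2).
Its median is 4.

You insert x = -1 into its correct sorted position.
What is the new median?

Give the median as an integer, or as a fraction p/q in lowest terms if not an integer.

Old list (sorted, length 9): [-13, -5, -4, 0, 4, 17, 22, 30, 32]
Old median = 4
Insert x = -1
Old length odd (9). Middle was index 4 = 4.
New length even (10). New median = avg of two middle elements.
x = -1: 3 elements are < x, 6 elements are > x.
New sorted list: [-13, -5, -4, -1, 0, 4, 17, 22, 30, 32]
New median = 2

Answer: 2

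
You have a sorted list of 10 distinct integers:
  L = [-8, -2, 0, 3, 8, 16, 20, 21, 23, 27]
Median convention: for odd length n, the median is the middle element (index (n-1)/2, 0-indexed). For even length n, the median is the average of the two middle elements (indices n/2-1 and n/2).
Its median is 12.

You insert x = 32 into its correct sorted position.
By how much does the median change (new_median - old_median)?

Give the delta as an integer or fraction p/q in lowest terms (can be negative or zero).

Old median = 12
After inserting x = 32: new sorted = [-8, -2, 0, 3, 8, 16, 20, 21, 23, 27, 32]
New median = 16
Delta = 16 - 12 = 4

Answer: 4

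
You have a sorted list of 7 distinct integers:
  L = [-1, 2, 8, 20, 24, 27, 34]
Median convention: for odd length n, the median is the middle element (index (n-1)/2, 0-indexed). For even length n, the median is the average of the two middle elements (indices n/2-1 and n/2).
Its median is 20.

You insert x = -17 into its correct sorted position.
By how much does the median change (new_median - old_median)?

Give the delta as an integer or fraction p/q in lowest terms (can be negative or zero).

Answer: -6

Derivation:
Old median = 20
After inserting x = -17: new sorted = [-17, -1, 2, 8, 20, 24, 27, 34]
New median = 14
Delta = 14 - 20 = -6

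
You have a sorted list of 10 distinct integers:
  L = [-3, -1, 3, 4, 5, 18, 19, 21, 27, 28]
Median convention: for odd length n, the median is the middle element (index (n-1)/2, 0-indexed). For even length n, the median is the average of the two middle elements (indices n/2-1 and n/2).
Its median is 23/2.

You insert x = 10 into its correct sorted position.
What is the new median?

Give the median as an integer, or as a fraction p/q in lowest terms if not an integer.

Answer: 10

Derivation:
Old list (sorted, length 10): [-3, -1, 3, 4, 5, 18, 19, 21, 27, 28]
Old median = 23/2
Insert x = 10
Old length even (10). Middle pair: indices 4,5 = 5,18.
New length odd (11). New median = single middle element.
x = 10: 5 elements are < x, 5 elements are > x.
New sorted list: [-3, -1, 3, 4, 5, 10, 18, 19, 21, 27, 28]
New median = 10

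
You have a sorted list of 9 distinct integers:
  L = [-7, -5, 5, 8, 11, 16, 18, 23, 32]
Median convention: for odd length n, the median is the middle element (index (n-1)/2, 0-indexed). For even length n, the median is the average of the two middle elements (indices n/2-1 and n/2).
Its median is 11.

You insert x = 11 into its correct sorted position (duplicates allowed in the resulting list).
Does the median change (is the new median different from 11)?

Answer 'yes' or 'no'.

Old median = 11
Insert x = 11
New median = 11
Changed? no

Answer: no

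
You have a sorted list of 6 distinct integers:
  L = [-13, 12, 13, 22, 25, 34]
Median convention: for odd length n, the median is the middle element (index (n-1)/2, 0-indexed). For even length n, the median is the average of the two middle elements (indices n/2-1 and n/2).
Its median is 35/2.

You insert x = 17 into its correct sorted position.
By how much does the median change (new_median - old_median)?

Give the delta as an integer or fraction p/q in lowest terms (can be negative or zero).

Answer: -1/2

Derivation:
Old median = 35/2
After inserting x = 17: new sorted = [-13, 12, 13, 17, 22, 25, 34]
New median = 17
Delta = 17 - 35/2 = -1/2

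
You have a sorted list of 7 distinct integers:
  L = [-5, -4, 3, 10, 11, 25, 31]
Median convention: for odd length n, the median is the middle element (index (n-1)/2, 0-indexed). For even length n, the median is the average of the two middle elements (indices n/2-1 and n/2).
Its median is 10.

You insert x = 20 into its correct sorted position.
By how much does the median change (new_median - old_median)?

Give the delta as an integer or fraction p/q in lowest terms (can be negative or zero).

Old median = 10
After inserting x = 20: new sorted = [-5, -4, 3, 10, 11, 20, 25, 31]
New median = 21/2
Delta = 21/2 - 10 = 1/2

Answer: 1/2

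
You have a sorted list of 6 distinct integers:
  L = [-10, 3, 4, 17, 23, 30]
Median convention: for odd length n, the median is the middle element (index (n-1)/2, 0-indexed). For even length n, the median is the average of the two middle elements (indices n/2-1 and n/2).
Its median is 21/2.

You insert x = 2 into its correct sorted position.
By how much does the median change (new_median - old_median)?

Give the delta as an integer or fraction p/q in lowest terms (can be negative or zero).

Old median = 21/2
After inserting x = 2: new sorted = [-10, 2, 3, 4, 17, 23, 30]
New median = 4
Delta = 4 - 21/2 = -13/2

Answer: -13/2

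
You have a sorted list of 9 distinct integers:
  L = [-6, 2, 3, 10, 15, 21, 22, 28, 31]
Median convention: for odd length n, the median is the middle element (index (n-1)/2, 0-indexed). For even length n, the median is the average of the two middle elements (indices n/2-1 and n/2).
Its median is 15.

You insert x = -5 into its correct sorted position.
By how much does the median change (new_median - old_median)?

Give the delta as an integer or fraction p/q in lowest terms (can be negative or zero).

Answer: -5/2

Derivation:
Old median = 15
After inserting x = -5: new sorted = [-6, -5, 2, 3, 10, 15, 21, 22, 28, 31]
New median = 25/2
Delta = 25/2 - 15 = -5/2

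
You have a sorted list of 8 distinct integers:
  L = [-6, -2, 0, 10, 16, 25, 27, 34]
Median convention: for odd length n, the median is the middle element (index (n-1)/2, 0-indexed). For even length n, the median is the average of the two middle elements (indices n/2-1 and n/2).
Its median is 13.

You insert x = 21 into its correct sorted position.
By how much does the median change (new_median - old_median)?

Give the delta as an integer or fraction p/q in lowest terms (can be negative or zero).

Old median = 13
After inserting x = 21: new sorted = [-6, -2, 0, 10, 16, 21, 25, 27, 34]
New median = 16
Delta = 16 - 13 = 3

Answer: 3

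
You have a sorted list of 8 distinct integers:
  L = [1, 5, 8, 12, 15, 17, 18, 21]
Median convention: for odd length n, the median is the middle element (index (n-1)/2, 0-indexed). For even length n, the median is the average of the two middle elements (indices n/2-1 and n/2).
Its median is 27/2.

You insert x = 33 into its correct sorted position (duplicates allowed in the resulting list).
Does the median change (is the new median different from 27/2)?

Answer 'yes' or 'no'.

Old median = 27/2
Insert x = 33
New median = 15
Changed? yes

Answer: yes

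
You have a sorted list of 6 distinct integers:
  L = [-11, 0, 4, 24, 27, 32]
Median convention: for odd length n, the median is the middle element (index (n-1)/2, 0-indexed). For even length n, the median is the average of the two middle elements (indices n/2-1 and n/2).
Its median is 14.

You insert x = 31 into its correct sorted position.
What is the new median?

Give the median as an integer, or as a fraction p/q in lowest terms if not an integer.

Old list (sorted, length 6): [-11, 0, 4, 24, 27, 32]
Old median = 14
Insert x = 31
Old length even (6). Middle pair: indices 2,3 = 4,24.
New length odd (7). New median = single middle element.
x = 31: 5 elements are < x, 1 elements are > x.
New sorted list: [-11, 0, 4, 24, 27, 31, 32]
New median = 24

Answer: 24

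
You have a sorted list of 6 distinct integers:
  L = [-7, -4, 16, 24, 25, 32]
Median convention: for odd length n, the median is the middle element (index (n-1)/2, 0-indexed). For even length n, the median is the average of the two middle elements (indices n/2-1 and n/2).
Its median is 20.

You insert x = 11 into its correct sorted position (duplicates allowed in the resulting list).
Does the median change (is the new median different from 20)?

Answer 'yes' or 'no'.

Old median = 20
Insert x = 11
New median = 16
Changed? yes

Answer: yes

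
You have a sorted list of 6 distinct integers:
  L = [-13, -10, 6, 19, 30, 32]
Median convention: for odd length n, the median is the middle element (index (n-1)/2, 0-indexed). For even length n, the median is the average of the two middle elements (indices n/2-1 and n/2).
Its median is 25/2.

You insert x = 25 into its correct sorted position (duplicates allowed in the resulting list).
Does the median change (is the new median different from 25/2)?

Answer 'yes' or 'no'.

Old median = 25/2
Insert x = 25
New median = 19
Changed? yes

Answer: yes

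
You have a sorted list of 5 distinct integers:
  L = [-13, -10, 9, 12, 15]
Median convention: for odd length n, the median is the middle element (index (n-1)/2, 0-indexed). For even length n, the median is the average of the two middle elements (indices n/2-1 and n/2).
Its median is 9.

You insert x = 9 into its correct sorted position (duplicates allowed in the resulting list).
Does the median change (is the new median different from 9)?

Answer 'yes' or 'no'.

Answer: no

Derivation:
Old median = 9
Insert x = 9
New median = 9
Changed? no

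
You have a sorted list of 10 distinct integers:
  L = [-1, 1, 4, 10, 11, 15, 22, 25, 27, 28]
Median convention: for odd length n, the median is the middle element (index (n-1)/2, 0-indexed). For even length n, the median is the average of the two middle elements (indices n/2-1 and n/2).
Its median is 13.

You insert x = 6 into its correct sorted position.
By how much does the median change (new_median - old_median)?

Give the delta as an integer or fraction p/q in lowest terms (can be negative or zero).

Answer: -2

Derivation:
Old median = 13
After inserting x = 6: new sorted = [-1, 1, 4, 6, 10, 11, 15, 22, 25, 27, 28]
New median = 11
Delta = 11 - 13 = -2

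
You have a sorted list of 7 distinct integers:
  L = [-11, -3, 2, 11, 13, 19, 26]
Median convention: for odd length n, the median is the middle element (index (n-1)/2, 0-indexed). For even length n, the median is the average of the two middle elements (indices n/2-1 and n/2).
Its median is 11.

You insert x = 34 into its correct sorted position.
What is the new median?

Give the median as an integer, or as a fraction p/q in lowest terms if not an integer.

Answer: 12

Derivation:
Old list (sorted, length 7): [-11, -3, 2, 11, 13, 19, 26]
Old median = 11
Insert x = 34
Old length odd (7). Middle was index 3 = 11.
New length even (8). New median = avg of two middle elements.
x = 34: 7 elements are < x, 0 elements are > x.
New sorted list: [-11, -3, 2, 11, 13, 19, 26, 34]
New median = 12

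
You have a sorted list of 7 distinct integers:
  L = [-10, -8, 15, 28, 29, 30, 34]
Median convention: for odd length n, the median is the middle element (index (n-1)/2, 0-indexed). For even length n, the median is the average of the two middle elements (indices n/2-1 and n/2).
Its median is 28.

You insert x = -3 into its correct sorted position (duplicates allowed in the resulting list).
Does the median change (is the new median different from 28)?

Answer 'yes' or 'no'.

Answer: yes

Derivation:
Old median = 28
Insert x = -3
New median = 43/2
Changed? yes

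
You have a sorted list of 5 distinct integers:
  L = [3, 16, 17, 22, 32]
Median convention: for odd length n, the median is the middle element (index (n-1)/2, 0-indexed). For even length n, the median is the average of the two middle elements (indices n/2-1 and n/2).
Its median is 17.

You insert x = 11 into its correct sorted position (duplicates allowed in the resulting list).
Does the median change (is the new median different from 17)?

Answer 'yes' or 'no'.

Old median = 17
Insert x = 11
New median = 33/2
Changed? yes

Answer: yes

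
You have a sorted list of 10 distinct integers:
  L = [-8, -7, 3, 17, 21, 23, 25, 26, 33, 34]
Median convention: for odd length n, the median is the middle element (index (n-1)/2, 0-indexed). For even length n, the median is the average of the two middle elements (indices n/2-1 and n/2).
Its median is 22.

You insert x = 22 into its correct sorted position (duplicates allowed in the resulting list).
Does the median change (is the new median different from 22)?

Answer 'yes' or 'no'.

Old median = 22
Insert x = 22
New median = 22
Changed? no

Answer: no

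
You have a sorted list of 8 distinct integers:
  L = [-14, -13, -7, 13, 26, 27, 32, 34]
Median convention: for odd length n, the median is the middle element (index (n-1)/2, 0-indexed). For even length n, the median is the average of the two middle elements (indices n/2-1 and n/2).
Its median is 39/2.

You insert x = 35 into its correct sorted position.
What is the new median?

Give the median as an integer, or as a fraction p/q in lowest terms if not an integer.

Old list (sorted, length 8): [-14, -13, -7, 13, 26, 27, 32, 34]
Old median = 39/2
Insert x = 35
Old length even (8). Middle pair: indices 3,4 = 13,26.
New length odd (9). New median = single middle element.
x = 35: 8 elements are < x, 0 elements are > x.
New sorted list: [-14, -13, -7, 13, 26, 27, 32, 34, 35]
New median = 26

Answer: 26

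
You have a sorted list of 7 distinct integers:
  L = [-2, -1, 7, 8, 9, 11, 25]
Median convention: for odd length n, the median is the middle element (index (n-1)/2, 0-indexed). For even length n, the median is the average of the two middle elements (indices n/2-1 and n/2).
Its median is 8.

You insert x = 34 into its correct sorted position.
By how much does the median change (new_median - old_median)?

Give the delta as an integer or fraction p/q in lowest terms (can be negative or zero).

Old median = 8
After inserting x = 34: new sorted = [-2, -1, 7, 8, 9, 11, 25, 34]
New median = 17/2
Delta = 17/2 - 8 = 1/2

Answer: 1/2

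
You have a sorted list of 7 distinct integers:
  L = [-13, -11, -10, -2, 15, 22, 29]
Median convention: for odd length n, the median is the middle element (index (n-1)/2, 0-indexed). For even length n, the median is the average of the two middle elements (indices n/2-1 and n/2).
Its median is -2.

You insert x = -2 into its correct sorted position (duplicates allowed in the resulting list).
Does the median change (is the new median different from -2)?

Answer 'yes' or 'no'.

Answer: no

Derivation:
Old median = -2
Insert x = -2
New median = -2
Changed? no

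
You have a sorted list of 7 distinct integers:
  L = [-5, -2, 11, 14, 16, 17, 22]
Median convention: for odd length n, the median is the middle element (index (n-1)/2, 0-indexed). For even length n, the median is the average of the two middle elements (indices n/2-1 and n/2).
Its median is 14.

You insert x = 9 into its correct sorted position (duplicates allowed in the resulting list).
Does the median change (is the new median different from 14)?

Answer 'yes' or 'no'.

Answer: yes

Derivation:
Old median = 14
Insert x = 9
New median = 25/2
Changed? yes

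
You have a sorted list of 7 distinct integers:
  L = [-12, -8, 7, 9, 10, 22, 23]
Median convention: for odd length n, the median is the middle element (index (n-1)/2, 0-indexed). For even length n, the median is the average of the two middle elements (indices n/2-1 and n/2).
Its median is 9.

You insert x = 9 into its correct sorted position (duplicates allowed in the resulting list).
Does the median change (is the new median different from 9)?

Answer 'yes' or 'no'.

Old median = 9
Insert x = 9
New median = 9
Changed? no

Answer: no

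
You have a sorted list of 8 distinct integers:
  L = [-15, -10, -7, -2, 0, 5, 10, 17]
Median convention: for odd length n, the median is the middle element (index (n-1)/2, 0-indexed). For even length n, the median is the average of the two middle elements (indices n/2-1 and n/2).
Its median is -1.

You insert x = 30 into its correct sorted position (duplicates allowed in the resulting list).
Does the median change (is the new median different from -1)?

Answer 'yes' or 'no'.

Answer: yes

Derivation:
Old median = -1
Insert x = 30
New median = 0
Changed? yes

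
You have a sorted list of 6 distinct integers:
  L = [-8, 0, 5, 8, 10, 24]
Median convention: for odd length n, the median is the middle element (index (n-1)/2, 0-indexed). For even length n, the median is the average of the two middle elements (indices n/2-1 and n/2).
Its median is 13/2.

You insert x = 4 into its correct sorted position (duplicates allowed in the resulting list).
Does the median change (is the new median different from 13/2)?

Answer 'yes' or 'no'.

Old median = 13/2
Insert x = 4
New median = 5
Changed? yes

Answer: yes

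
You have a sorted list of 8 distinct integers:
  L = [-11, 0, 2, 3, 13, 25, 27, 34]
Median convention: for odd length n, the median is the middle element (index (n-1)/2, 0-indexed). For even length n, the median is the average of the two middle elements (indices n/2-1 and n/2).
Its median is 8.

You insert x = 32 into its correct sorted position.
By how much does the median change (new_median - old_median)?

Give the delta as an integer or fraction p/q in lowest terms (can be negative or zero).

Answer: 5

Derivation:
Old median = 8
After inserting x = 32: new sorted = [-11, 0, 2, 3, 13, 25, 27, 32, 34]
New median = 13
Delta = 13 - 8 = 5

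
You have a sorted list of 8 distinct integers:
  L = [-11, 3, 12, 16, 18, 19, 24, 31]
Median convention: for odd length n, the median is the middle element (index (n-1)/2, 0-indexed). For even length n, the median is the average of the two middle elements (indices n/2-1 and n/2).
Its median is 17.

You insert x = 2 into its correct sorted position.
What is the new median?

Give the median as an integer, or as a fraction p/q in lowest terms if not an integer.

Answer: 16

Derivation:
Old list (sorted, length 8): [-11, 3, 12, 16, 18, 19, 24, 31]
Old median = 17
Insert x = 2
Old length even (8). Middle pair: indices 3,4 = 16,18.
New length odd (9). New median = single middle element.
x = 2: 1 elements are < x, 7 elements are > x.
New sorted list: [-11, 2, 3, 12, 16, 18, 19, 24, 31]
New median = 16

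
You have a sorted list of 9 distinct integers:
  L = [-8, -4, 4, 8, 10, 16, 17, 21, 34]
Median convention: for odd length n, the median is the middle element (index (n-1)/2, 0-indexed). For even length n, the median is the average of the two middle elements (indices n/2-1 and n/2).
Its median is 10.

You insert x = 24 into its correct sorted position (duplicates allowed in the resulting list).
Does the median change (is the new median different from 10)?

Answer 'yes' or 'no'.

Answer: yes

Derivation:
Old median = 10
Insert x = 24
New median = 13
Changed? yes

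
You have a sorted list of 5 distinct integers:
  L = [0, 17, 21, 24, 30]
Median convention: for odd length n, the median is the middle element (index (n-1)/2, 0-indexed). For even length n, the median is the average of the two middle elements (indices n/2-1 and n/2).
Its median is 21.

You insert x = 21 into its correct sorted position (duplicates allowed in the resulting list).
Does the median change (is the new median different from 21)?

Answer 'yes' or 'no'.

Old median = 21
Insert x = 21
New median = 21
Changed? no

Answer: no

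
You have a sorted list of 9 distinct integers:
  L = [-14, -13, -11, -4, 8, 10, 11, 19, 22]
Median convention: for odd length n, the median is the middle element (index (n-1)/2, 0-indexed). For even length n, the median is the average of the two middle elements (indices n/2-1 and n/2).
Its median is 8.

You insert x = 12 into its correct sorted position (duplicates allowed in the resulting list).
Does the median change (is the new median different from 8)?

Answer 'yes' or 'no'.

Old median = 8
Insert x = 12
New median = 9
Changed? yes

Answer: yes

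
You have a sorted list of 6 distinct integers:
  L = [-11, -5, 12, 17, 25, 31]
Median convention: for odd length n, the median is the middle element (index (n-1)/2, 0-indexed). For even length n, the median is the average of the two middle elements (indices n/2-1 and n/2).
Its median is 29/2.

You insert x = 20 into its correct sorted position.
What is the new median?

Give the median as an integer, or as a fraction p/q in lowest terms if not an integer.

Answer: 17

Derivation:
Old list (sorted, length 6): [-11, -5, 12, 17, 25, 31]
Old median = 29/2
Insert x = 20
Old length even (6). Middle pair: indices 2,3 = 12,17.
New length odd (7). New median = single middle element.
x = 20: 4 elements are < x, 2 elements are > x.
New sorted list: [-11, -5, 12, 17, 20, 25, 31]
New median = 17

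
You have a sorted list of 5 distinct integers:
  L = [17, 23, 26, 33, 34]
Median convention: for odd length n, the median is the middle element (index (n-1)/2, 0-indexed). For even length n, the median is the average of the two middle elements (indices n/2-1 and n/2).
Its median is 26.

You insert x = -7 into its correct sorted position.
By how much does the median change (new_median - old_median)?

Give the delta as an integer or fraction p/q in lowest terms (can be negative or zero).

Old median = 26
After inserting x = -7: new sorted = [-7, 17, 23, 26, 33, 34]
New median = 49/2
Delta = 49/2 - 26 = -3/2

Answer: -3/2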